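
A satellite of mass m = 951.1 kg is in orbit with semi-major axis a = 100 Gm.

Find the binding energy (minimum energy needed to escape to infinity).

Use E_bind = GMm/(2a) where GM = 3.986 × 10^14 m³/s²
a = 100 Gm = 1 × 10^11 m
GM = 3.986 × 10^14 m³/s²
m = 951.1 kg
GMm = 3.986 × 10^14 × 951.1 = 3.79108 × 10^17 m³·kg/s²
2a = 2 × 10^11 m
E_bind = GMm/(2a) = 1.89554 × 10^6 J ≈ 1.896 MJ

Final answer: 1.896 MJ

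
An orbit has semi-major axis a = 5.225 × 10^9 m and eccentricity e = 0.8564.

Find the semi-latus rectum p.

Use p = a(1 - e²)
a = 5.225 × 10^9 m
e = 0.8564,  e² = 0.733421,  1 − e² = 0.266579
p = a(1 − e²) = 5.225 × 10^9 m × 0.266579 = 1.39288 × 10^9 m ≈ 1.393 × 10^9 m

Final answer: p = 1.393 × 10^9 m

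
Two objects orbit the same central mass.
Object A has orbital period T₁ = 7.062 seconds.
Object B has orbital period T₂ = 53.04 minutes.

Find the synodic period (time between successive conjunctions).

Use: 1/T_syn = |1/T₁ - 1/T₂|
T₁ = 7.062 seconds
T₂ = 53.04 minutes = 3182.4 s
1/T₁ = 0.141603 s⁻¹
1/T₂ = 0.000314228 s⁻¹
|1/T₁ − 1/T₂| = 0.141289 s⁻¹
T_syn = 1 / |1/T₁ − 1/T₂| = 7.07771 s ≈ 7.078 seconds

Final answer: T_syn = 7.078 seconds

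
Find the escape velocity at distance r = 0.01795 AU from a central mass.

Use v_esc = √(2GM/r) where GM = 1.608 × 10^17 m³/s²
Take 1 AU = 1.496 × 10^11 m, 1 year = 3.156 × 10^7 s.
r = 0.01795 AU = 2.68532 × 10^9 m
GM = 1.608 × 10^17 m³/s²
2GM/r = 2 × (1.608 × 10^17) / (2.68532 × 10^9) = 1.19762 × 10^8 m²/s²
v_esc = √(2GM/r) = 10943.6 m/s ≈ 2.309 AU/year

Final answer: 2.309 AU/year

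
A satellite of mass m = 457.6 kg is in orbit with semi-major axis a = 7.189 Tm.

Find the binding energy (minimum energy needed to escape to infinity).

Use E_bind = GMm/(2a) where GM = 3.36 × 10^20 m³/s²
a = 7.189 Tm = 7.189 × 10^12 m
GM = 3.36 × 10^20 m³/s²
m = 457.6 kg
GMm = 3.36 × 10^20 × 457.6 = 1.53754 × 10^23 m³·kg/s²
2a = 1.4378 × 10^13 m
E_bind = GMm/(2a) = 1.06937 × 10^10 J ≈ 10.69 GJ

Final answer: 10.69 GJ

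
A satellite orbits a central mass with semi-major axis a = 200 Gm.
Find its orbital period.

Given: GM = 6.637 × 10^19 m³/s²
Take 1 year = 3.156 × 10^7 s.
a = 200 Gm = 2 × 10^11 m
GM = 6.637 × 10^19 m³/s²
a³ = 8 × 10^33 m³
T = 2π √(a³/GM) = 2π √((8 × 10^33) / (6.637 × 10^19)) = 2π × 1.09789 × 10^7 s
T = 6.89825 × 10^7 s ≈ 2.186 years

Final answer: 2.186 years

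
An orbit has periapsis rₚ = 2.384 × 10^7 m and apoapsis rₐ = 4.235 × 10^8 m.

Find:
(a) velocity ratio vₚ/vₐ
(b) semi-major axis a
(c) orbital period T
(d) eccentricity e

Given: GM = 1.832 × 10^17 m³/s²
rₚ = 2.384 × 10^7 m
rₐ = 4.235 × 10^8 m
GM = 1.832 × 10^17 m³/s²
a = (rₚ + rₐ)/2 = 2.2367 × 10^8 m
e = (rₐ − rₚ)/(rₐ + rₚ) = (3.9966 × 10^8) / (4.4734 × 10^8) = 0.893414
(a) vₚ/vₐ = rₐ/rₚ (angular momentum) = (4.235 × 10^8) / (2.384 × 10^7) = 17.7643 ≈ 17.76
(b) a = 2.2367 × 10^8 m ≈ 2.237 × 10^8 m
(c) a³ = 1.11898 × 10^25 m³;  T = 2π √(a³/GM) = 2π × 7815.36 s = 49105.3 s ≈ 13.64 hours
(d) e = 0.893414 ≈ 0.8934

Final answer:
(a) velocity ratio vₚ/vₐ = 17.76
(b) semi-major axis a = 2.237 × 10^8 m
(c) orbital period T = 13.64 hours
(d) eccentricity e = 0.8934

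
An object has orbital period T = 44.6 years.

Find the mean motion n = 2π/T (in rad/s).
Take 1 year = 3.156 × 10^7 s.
T = 44.6 years = 1.40758 × 10^9 s
n = 2π / (1.40758 × 10^9 s) = 4.46383 × 10^-9 rad/s ≈ 4.464 × 10^-9 rad/s

Final answer: n = 4.464 × 10^-9 rad/s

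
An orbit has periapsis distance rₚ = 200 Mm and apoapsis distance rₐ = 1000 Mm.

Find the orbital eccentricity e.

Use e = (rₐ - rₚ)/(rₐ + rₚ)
rₚ = 200 Mm = 2 × 10^8 m
rₐ = 1000 Mm = 1 × 10^9 m
rₐ − rₚ = 8 × 10^8 m
rₐ + rₚ = 1.2 × 10^9 m
e = (rₐ − rₚ)/(rₐ + rₚ) = 0.666667

Final answer: e = 0.6667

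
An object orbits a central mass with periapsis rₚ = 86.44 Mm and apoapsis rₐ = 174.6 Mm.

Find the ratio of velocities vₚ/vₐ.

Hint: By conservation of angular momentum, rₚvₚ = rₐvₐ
rₚ = 86.44 Mm = 8.644 × 10^7 m
rₐ = 174.6 Mm = 1.746 × 10^8 m
rₚvₚ = rₐvₐ  ⇒  vₚ/vₐ = rₐ/rₚ
vₚ/vₐ = (1.746 × 10^8) / (8.644 × 10^7) = 2.0199

Final answer: vₚ/vₐ = 2.02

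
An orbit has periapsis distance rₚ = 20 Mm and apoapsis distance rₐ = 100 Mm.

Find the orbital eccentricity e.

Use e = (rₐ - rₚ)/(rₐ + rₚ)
rₚ = 20 Mm = 2 × 10^7 m
rₐ = 100 Mm = 1 × 10^8 m
rₐ − rₚ = 8 × 10^7 m
rₐ + rₚ = 1.2 × 10^8 m
e = (rₐ − rₚ)/(rₐ + rₚ) = 0.666667

Final answer: e = 0.6667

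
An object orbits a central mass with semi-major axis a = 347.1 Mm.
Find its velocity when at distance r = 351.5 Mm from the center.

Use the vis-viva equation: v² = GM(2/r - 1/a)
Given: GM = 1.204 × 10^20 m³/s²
a = 347.1 Mm = 3.471 × 10^8 m
r = 351.5 Mm = 3.515 × 10^8 m
GM = 1.204 × 10^20 m³/s²
2/r − 1/a = 5.6899 × 10^-9 − 2.88101 × 10^-9 = 2.80889 × 10^-9 m⁻¹
v² = GM (2/r − 1/a) = 3.3819 × 10^11 m²/s²
v = 581541 m/s ≈ 581.5 km/s

Final answer: 581.5 km/s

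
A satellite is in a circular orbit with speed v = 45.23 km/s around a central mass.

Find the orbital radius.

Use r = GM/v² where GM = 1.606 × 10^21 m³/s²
v = 45.23 km/s = 45230 m/s
GM = 1.606 × 10^21 m³/s²
v² = 2.04575 × 10^9 m²/s²
r = GM/v² = (1.606 × 10^21) / (2.04575 × 10^9) = 7.85041 × 10^11 m ≈ 7.85 × 10^11 m

Final answer: 7.85 × 10^11 m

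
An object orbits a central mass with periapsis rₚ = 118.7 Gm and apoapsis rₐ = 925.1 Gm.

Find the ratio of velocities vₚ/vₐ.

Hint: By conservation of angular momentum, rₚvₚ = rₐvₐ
rₚ = 118.7 Gm = 1.187 × 10^11 m
rₐ = 925.1 Gm = 9.251 × 10^11 m
rₚvₚ = rₐvₐ  ⇒  vₚ/vₐ = rₐ/rₚ
vₚ/vₐ = (9.251 × 10^11) / (1.187 × 10^11) = 7.7936

Final answer: vₚ/vₐ = 7.794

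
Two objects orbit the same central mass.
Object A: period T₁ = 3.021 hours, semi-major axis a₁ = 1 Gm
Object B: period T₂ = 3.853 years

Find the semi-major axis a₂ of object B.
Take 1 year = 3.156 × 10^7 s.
T₁ = 3.021 hours = 10875.6 s
T₂ = 3.853 years = 1.21601 × 10^8 s
a₁ = 1 Gm = 1 × 10^9 m
Kepler's third law: (T₂/T₁)² = (a₂/a₁)³  ⇒  a₂ = a₁ (T₂/T₁)^(2/3)
T₂/T₁ = 11181.1
(T₂/T₁)^(2/3) = 500.021
a₂ = 1 × 10^9 m × 500.021 = 5.00021 × 10^11 m ≈ 500 Gm

Final answer: a₂ = 500 Gm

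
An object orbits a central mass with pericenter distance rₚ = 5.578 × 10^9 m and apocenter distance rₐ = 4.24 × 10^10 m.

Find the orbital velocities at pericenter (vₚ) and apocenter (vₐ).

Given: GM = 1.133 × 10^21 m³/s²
rₚ = 5.578 × 10^9 m
rₐ = 4.24 × 10^10 m
GM = 1.133 × 10^21 m³/s²
a = (rₚ + rₐ)/2 = 2.3989 × 10^10 m
Vis-viva: v² = GM (2/r − 1/a)
vₚ² = 1.133 × 10^21 × (3.58551 × 10^-10 − 4.16858 × 10^-11) = 3.59009 × 10^11 m²/s²
vₚ = 599173 m/s ≈ 599.2 km/s
vₐ² = 1.133 × 10^21 × (4.71698 × 10^-11 − 4.16858 × 10^-11) = 6.21342 × 10^9 m²/s²
vₐ = 78825.2 m/s ≈ 78.83 km/s

Final answer: vₚ = 599.2 km/s, vₐ = 78.83 km/s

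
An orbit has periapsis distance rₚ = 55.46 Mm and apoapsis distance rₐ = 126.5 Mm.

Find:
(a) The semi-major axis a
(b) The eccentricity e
rₚ = 55.46 Mm = 5.546 × 10^7 m
rₐ = 126.5 Mm = 1.265 × 10^8 m
(a) a = (rₚ + rₐ)/2 = 9.098 × 10^7 m ≈ 90.98 Mm
(b) e = (rₐ − rₚ)/(rₐ + rₚ) = (7.104 × 10^7) / (1.8196 × 10^8) = 0.390415

Final answer:
(a) a = 90.98 Mm
(b) e = 0.3904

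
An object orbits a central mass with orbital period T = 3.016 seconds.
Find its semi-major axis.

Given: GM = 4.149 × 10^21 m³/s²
T = 3.016 seconds
GM = 4.149 × 10^21 m³/s²
Kepler's third law: a³ = GM T² / (4π²)
T² = 9.09626 s²
a³ = (4.149 × 10^21) × 9.09626 / (4π²) = 9.55975 × 10^20 m³
a = (a³)^(1/3) = 9.85104 × 10^6 m ≈ 9.851 × 10^6 m

Final answer: 9.851 × 10^6 m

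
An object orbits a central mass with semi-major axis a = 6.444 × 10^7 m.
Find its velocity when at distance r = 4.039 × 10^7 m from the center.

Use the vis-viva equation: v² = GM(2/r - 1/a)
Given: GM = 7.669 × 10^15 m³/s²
a = 6.444 × 10^7 m
r = 4.039 × 10^7 m
GM = 7.669 × 10^15 m³/s²
2/r − 1/a = 4.95172 × 10^-8 − 1.55183 × 10^-8 = 3.39989 × 10^-8 m⁻¹
v² = GM (2/r − 1/a) = 2.60738 × 10^8 m²/s²
v = 16147.4 m/s ≈ 16.15 km/s

Final answer: 16.15 km/s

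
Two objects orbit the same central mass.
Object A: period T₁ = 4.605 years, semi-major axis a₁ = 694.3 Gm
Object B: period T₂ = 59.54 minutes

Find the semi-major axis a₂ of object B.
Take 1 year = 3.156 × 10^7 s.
T₁ = 4.605 years = 1.45334 × 10^8 s
T₂ = 59.54 minutes = 3572.4 s
a₁ = 694.3 Gm = 6.943 × 10^11 m
Kepler's third law: (T₂/T₁)² = (a₂/a₁)³  ⇒  a₂ = a₁ (T₂/T₁)^(2/3)
T₂/T₁ = 2.45807 × 10^-5
(T₂/T₁)^(2/3) = 0.0008454
a₂ = 6.943 × 10^11 m × 0.0008454 = 5.86961 × 10^8 m ≈ 587 Mm

Final answer: a₂ = 587 Mm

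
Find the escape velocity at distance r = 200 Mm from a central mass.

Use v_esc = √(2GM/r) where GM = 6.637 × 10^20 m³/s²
r = 200 Mm = 2 × 10^8 m
GM = 6.637 × 10^20 m³/s²
2GM/r = 2 × (6.637 × 10^20) / (2 × 10^8) = 6.637 × 10^12 m²/s²
v_esc = √(2GM/r) = 2.57624 × 10^6 m/s ≈ 2576 km/s

Final answer: 2576 km/s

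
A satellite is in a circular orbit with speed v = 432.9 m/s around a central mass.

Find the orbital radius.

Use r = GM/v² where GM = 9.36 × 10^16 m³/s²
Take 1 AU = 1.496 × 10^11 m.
v = 432.9 m/s
GM = 9.36 × 10^16 m³/s²
v² = 187402 m²/s²
r = GM/v² = (9.36 × 10^16) / 187402 = 4.9946 × 10^11 m ≈ 3.339 AU

Final answer: 3.339 AU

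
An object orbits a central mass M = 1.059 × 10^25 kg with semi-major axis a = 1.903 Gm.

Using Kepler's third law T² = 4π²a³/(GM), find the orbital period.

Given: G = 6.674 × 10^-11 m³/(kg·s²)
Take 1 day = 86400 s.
M = 1.059 × 10^25 kg
GM = G × M = 6.674 × 10^-11 × 1.059 × 10^25 = 7.06777 × 10^14 m³/s²
a = 1.903 Gm = 1.903 × 10^9 m
a³ = 6.89154 × 10^27 m³
T = 2π √(a³/GM) = 2π √((6.89154 × 10^27) / (7.06777 × 10^14)) = 2π × 3.12261 × 10^6 s
T = 1.96199 × 10^7 s ≈ 227.1 days

Final answer: 227.1 days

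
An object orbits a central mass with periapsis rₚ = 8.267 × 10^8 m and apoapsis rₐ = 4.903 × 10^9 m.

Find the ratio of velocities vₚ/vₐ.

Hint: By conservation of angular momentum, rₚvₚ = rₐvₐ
rₚ = 8.267 × 10^8 m
rₐ = 4.903 × 10^9 m
rₚvₚ = rₐvₐ  ⇒  vₚ/vₐ = rₐ/rₚ
vₚ/vₐ = (4.903 × 10^9) / (8.267 × 10^8) = 5.93081

Final answer: vₚ/vₐ = 5.931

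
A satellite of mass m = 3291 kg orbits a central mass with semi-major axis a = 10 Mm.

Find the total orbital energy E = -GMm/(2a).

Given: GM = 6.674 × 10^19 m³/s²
a = 10 Mm = 1 × 10^7 m
GM = 6.674 × 10^19 m³/s²
2a = 2 × 10^7 m
GMm = 6.674 × 10^19 × 3291 = 2.19641 × 10^23 m³·kg/s²
E = −GMm/(2a) = -1.09821 × 10^16 J ≈ -10.98 PJ

Final answer: -10.98 PJ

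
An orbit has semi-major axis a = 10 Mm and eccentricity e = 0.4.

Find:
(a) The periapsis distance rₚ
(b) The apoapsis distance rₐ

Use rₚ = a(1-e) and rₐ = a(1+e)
a = 10 Mm = 1 × 10^7 m
e = 0.4:  1 − e = 0.6,  1 + e = 1.4
(a) rₚ = a(1 − e) = 1 × 10^7 m × 0.6 = 6 × 10^6 m ≈ 6 Mm
(b) rₐ = a(1 + e) = 1 × 10^7 m × 1.4 = 1.4 × 10^7 m ≈ 14 Mm

Final answer:
(a) rₚ = 6 Mm
(b) rₐ = 14 Mm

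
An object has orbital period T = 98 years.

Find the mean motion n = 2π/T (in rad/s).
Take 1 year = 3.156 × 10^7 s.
T = 98 years = 3.09288 × 10^9 s
n = 2π / (3.09288 × 10^9 s) = 2.0315 × 10^-9 rad/s ≈ 2.031 × 10^-9 rad/s

Final answer: n = 2.031 × 10^-9 rad/s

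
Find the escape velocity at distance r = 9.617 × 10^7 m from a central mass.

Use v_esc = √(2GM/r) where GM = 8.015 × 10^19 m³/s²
r = 9.617 × 10^7 m
GM = 8.015 × 10^19 m³/s²
2GM/r = 2 × (8.015 × 10^19) / (9.617 × 10^7) = 1.66684 × 10^12 m²/s²
v_esc = √(2GM/r) = 1.29106 × 10^6 m/s ≈ 1291 km/s

Final answer: 1291 km/s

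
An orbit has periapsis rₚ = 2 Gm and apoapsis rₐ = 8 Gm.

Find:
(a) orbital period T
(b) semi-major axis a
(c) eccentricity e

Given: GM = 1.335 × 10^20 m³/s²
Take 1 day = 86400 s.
rₚ = 2 Gm = 2 × 10^9 m
rₐ = 8 Gm = 8 × 10^9 m
GM = 1.335 × 10^20 m³/s²
a = (rₚ + rₐ)/2 = 5 × 10^9 m
e = (rₐ − rₚ)/(rₐ + rₚ) = (6 × 10^9) / (1 × 10^10) = 0.6
(a) a³ = 1.25 × 10^29 m³;  T = 2π √(a³/GM) = 2π × 30599.5 s = 192262 s ≈ 2.225 days
(b) a = 5 × 10^9 m ≈ 5 Gm
(c) e = 0.6 ≈ 0.6

Final answer:
(a) orbital period T = 2.225 days
(b) semi-major axis a = 5 Gm
(c) eccentricity e = 0.6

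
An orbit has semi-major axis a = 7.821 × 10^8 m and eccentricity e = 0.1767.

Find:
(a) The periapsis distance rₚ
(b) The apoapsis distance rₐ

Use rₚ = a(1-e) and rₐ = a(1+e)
a = 7.821 × 10^8 m
e = 0.1767:  1 − e = 0.8233,  1 + e = 1.1767
(a) rₚ = a(1 − e) = 7.821 × 10^8 m × 0.8233 = 6.43903 × 10^8 m ≈ 6.439 × 10^8 m
(b) rₐ = a(1 + e) = 7.821 × 10^8 m × 1.1767 = 9.20297 × 10^8 m ≈ 9.203 × 10^8 m

Final answer:
(a) rₚ = 6.439 × 10^8 m
(b) rₐ = 9.203 × 10^8 m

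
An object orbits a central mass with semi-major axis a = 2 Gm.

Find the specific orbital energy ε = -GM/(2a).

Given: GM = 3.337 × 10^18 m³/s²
a = 2 Gm = 2 × 10^9 m
GM = 3.337 × 10^18 m³/s²
2a = 4 × 10^9 m
ε = −GM/(2a) = -8.3425 × 10^8 J/kg ≈ -834.2 MJ/kg

Final answer: -834.2 MJ/kg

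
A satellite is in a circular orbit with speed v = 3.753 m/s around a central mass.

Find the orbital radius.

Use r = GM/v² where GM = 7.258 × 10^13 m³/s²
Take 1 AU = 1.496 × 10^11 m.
v = 3.753 m/s
GM = 7.258 × 10^13 m³/s²
v² = 14.085 m²/s²
r = GM/v² = (7.258 × 10^13) / 14.085 = 5.153 × 10^12 m ≈ 34.45 AU

Final answer: 34.45 AU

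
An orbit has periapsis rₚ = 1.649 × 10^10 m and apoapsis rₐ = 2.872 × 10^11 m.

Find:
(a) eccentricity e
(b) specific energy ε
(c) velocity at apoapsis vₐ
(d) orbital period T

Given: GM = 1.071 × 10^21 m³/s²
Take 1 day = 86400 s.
rₚ = 1.649 × 10^10 m
rₐ = 2.872 × 10^11 m
GM = 1.071 × 10^21 m³/s²
a = (rₚ + rₐ)/2 = 1.51845 × 10^11 m
e = (rₐ − rₚ)/(rₐ + rₚ) = (2.7071 × 10^11) / (3.0369 × 10^11) = 0.891402
(a) e = 0.891402 ≈ 0.8914
(b) 2a = 3.0369 × 10^11 m;  ε = −GM/(2a) = -3.52662 × 10^9 J/kg ≈ -3.527 GJ/kg
(c) vₐ² = GM (2/rₐ − 1/a) = 1.071 × 10^21 × (6.96379 × 10^-12 − 6.58566 × 10^-12) = 4.04972 × 10^8 m²/s²;  vₐ = 20123.9 m/s ≈ 20.12 km/s
(d) a³ = 3.50108 × 10^33 m³;  T = 2π √(a³/GM) = 2π × 1.80803 × 10^6 s = 1.13602 × 10^7 s ≈ 131.5 days

Final answer:
(a) eccentricity e = 0.8914
(b) specific energy ε = -3.527 GJ/kg
(c) velocity at apoapsis vₐ = 20.12 km/s
(d) orbital period T = 131.5 days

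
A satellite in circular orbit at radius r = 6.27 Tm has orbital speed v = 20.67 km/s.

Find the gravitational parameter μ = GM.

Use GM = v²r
r = 6.27 Tm = 6.27 × 10^12 m
v = 20.67 km/s = 20670 m/s
v² = 4.27249 × 10^8 m²/s²
GM = v²r = 4.27249 × 10^8 × 6.27 × 10^12 = 2.67885 × 10^21 m³/s²
GM ≈ 2.679 × 10^21 m³/s²

Final answer: GM = 2.679 × 10^21 m³/s²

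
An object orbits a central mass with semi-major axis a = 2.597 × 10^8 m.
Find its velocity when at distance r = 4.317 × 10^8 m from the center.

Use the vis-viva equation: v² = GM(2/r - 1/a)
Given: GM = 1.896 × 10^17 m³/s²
a = 2.597 × 10^8 m
r = 4.317 × 10^8 m
GM = 1.896 × 10^17 m³/s²
2/r − 1/a = 4.63285 × 10^-9 − 3.8506 × 10^-9 = 7.8225 × 10^-10 m⁻¹
v² = GM (2/r − 1/a) = 1.48315 × 10^8 m²/s²
v = 12178.4 m/s ≈ 12.18 km/s

Final answer: 12.18 km/s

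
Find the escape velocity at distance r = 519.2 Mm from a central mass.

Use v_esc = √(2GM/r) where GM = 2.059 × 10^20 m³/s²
r = 519.2 Mm = 5.192 × 10^8 m
GM = 2.059 × 10^20 m³/s²
2GM/r = 2 × (2.059 × 10^20) / (5.192 × 10^8) = 7.93143 × 10^11 m²/s²
v_esc = √(2GM/r) = 890586 m/s ≈ 890.6 km/s

Final answer: 890.6 km/s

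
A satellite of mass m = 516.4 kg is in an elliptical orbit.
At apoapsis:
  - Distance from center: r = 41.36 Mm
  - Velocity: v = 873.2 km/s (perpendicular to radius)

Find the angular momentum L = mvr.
r = 41.36 Mm = 4.136 × 10^7 m
v = 873.2 km/s = 873200 m/s
vr = 873200 × 4.136 × 10^7 = 3.61156 × 10^13 m²/s
L = m × vr = 516.4 × 3.61156 × 10^13 = 1.86501 × 10^16 kg·m²/s ≈ 1.865 × 10^16 kg·m²/s

Final answer: L = 1.865 × 10^16 kg·m²/s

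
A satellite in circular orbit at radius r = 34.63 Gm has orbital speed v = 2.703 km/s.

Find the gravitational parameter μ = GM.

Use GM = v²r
r = 34.63 Gm = 3.463 × 10^10 m
v = 2.703 km/s = 2703 m/s
v² = 7.30621 × 10^6 m²/s²
GM = v²r = 7.30621 × 10^6 × 3.463 × 10^10 = 2.53014 × 10^17 m³/s²
GM ≈ 2.53 × 10^17 m³/s²

Final answer: GM = 2.53 × 10^17 m³/s²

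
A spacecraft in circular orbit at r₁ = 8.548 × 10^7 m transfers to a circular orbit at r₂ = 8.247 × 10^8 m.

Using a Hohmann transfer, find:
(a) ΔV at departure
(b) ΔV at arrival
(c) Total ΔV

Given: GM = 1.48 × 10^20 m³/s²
r₁ = 8.548 × 10^7 m
r₂ = 8.247 × 10^8 m
GM = 1.48 × 10^20 m³/s²
Transfer ellipse: a_t = (r₁ + r₂)/2 = 4.5509 × 10^8 m
Circular speed at r₁: v₁ = √(GM/r₁) = 1.31583 × 10^6 m/s
Transfer speed at r₁ (periapsis): v₁ₜ = √(GM(2/r₁ − 1/a_t)) = 1.77132 × 10^6 m/s
(a) ΔV₁ = v₁ₜ − v₁ = 455497 m/s ≈ 455.5 km/s
Circular speed at r₂: v₂ = √(GM/r₂) = 423626 m/s
Transfer speed at r₂ (apoapsis): v₂ₜ = √(GM(2/r₂ − 1/a_t)) = 183597 m/s
(b) ΔV₂ = v₂ − v₂ₜ = 240029 m/s ≈ 240 km/s
(c) ΔV_total = ΔV₁ + ΔV₂ = 695526 m/s ≈ 695.5 km/s

Final answer:
(a) ΔV₁ = 455.5 km/s
(b) ΔV₂ = 240 km/s
(c) ΔV_total = 695.5 km/s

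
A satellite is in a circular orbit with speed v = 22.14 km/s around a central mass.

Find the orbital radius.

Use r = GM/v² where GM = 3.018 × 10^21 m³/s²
v = 22.14 km/s = 22140 m/s
GM = 3.018 × 10^21 m³/s²
v² = 4.9018 × 10^8 m²/s²
r = GM/v² = (3.018 × 10^21) / (4.9018 × 10^8) = 6.15693 × 10^12 m ≈ 6.157 Tm

Final answer: 6.157 Tm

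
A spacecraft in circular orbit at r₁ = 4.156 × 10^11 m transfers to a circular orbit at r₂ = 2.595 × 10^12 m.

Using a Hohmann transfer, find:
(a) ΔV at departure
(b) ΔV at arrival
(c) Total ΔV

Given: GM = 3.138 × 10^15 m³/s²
r₁ = 4.156 × 10^11 m
r₂ = 2.595 × 10^12 m
GM = 3.138 × 10^15 m³/s²
Transfer ellipse: a_t = (r₁ + r₂)/2 = 1.5053 × 10^12 m
Circular speed at r₁: v₁ = √(GM/r₁) = 86.8938 m/s
Transfer speed at r₁ (periapsis): v₁ₜ = √(GM(2/r₁ − 1/a_t)) = 114.09 m/s
(a) ΔV₁ = v₁ₜ − v₁ = 27.1958 m/s ≈ 27.2 m/s
Circular speed at r₂: v₂ = √(GM/r₂) = 34.7743 m/s
Transfer speed at r₂ (apoapsis): v₂ₜ = √(GM(2/r₂ − 1/a_t)) = 18.2719 m/s
(b) ΔV₂ = v₂ − v₂ₜ = 16.5023 m/s ≈ 16.5 m/s
(c) ΔV_total = ΔV₁ + ΔV₂ = 43.6981 m/s ≈ 43.7 m/s

Final answer:
(a) ΔV₁ = 27.2 m/s
(b) ΔV₂ = 16.5 m/s
(c) ΔV_total = 43.7 m/s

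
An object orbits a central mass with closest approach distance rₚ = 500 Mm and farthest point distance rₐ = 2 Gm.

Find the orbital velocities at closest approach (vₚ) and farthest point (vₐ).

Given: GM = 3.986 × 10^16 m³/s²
rₚ = 500 Mm = 5 × 10^8 m
rₐ = 2 Gm = 2 × 10^9 m
GM = 3.986 × 10^16 m³/s²
a = (rₚ + rₐ)/2 = 1.25 × 10^9 m
Vis-viva: v² = GM (2/r − 1/a)
vₚ² = 3.986 × 10^16 × (4 × 10^-9 − 8 × 10^-10) = 1.27552 × 10^8 m²/s²
vₚ = 11293.9 m/s ≈ 11.29 km/s
vₐ² = 3.986 × 10^16 × (1 × 10^-9 − 8 × 10^-10) = 7.972 × 10^6 m²/s²
vₐ = 2823.47 m/s ≈ 2.823 km/s

Final answer: vₚ = 11.29 km/s, vₐ = 2.823 km/s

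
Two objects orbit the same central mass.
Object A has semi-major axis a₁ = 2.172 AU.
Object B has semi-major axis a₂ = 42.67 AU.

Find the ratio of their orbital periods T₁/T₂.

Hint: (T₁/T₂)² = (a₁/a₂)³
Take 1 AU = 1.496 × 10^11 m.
a₁ = 2.172 AU = 3.24931 × 10^11 m
a₂ = 42.67 AU = 6.38343 × 10^12 m
a₁/a₂ = 0.0509023
T₁/T₂ = (a₁/a₂)^(3/2) = (0.0509023)^1.5 = 0.0114843

Final answer: T₁/T₂ = 0.01148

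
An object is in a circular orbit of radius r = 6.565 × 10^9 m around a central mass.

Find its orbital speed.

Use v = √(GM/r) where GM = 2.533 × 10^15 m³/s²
r = 6.565 × 10^9 m
GM = 2.533 × 10^15 m³/s²
GM/r = (2.533 × 10^15) / (6.565 × 10^9) = 385834 m²/s²
v = √(GM/r) = 621.155 m/s ≈ 621.2 m/s

Final answer: 621.2 m/s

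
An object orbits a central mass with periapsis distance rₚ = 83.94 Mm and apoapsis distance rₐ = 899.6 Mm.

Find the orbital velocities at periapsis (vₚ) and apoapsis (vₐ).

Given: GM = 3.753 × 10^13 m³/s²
rₚ = 83.94 Mm = 8.394 × 10^7 m
rₐ = 899.6 Mm = 8.996 × 10^8 m
GM = 3.753 × 10^13 m³/s²
a = (rₚ + rₐ)/2 = 4.9177 × 10^8 m
Vis-viva: v² = GM (2/r − 1/a)
vₚ² = 3.753 × 10^13 × (2.38265 × 10^-8 − 2.03347 × 10^-9) = 817894 m²/s²
vₚ = 904.375 m/s ≈ 904.4 m/s
vₐ² = 3.753 × 10^13 × (2.22321 × 10^-9 − 2.03347 × 10^-9) = 7120.92 m²/s²
vₐ = 84.3855 m/s ≈ 84.39 m/s

Final answer: vₚ = 904.4 m/s, vₐ = 84.39 m/s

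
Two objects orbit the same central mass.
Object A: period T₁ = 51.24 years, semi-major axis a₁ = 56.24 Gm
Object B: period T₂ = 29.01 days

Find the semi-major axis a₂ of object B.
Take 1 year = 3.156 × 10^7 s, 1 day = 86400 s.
T₁ = 51.24 years = 1.61713 × 10^9 s
T₂ = 29.01 days = 2.50646 × 10^6 s
a₁ = 56.24 Gm = 5.624 × 10^10 m
Kepler's third law: (T₂/T₁)² = (a₂/a₁)³  ⇒  a₂ = a₁ (T₂/T₁)^(2/3)
T₂/T₁ = 0.00154994
(T₂/T₁)^(2/3) = 0.013393
a₂ = 5.624 × 10^10 m × 0.013393 = 7.53221 × 10^8 m ≈ 753.2 Mm

Final answer: a₂ = 753.2 Mm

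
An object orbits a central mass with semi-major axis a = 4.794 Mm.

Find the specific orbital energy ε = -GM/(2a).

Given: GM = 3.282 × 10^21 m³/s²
a = 4.794 Mm = 4.794 × 10^6 m
GM = 3.282 × 10^21 m³/s²
2a = 9.588 × 10^6 m
ε = −GM/(2a) = -3.42303 × 10^14 J/kg ≈ -3.423 × 10^5 GJ/kg

Final answer: -3.423 × 10^5 GJ/kg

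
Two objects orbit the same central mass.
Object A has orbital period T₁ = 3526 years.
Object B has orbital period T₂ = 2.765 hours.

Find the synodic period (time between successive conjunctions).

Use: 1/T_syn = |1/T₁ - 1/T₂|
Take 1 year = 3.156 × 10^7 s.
T₁ = 3526 years = 1.11281 × 10^11 s
T₂ = 2.765 hours = 9954 s
1/T₁ = 8.9863 × 10^-12 s⁻¹
1/T₂ = 0.000100462 s⁻¹
|1/T₁ − 1/T₂| = 0.000100462 s⁻¹
T_syn = 1 / |1/T₁ − 1/T₂| = 9954 s ≈ 2.765 hours

Final answer: T_syn = 2.765 hours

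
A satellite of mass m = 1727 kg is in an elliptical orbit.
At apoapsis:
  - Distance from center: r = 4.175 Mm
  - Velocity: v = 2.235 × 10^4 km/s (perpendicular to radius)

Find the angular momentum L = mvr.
r = 4.175 Mm = 4.175 × 10^6 m
v = 2.235 × 10^4 km/s = 2.235 × 10^7 m/s
vr = 2.235 × 10^7 × 4.175 × 10^6 = 9.33112 × 10^13 m²/s
L = m × vr = 1727 × 9.33112 × 10^13 = 1.61149 × 10^17 kg·m²/s ≈ 1.611 × 10^17 kg·m²/s

Final answer: L = 1.611 × 10^17 kg·m²/s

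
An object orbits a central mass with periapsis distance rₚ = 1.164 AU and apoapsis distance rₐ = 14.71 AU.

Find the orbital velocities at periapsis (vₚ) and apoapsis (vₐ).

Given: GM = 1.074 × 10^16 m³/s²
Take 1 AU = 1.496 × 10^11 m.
rₚ = 1.164 AU = 1.74134 × 10^11 m
rₐ = 14.71 AU = 2.20062 × 10^12 m
GM = 1.074 × 10^16 m³/s²
a = (rₚ + rₐ)/2 = 1.18738 × 10^12 m
Vis-viva: v² = GM (2/r − 1/a)
vₚ² = 1.074 × 10^16 × (1.14854 × 10^-11 − 8.42194 × 10^-13) = 114308 m²/s²
vₚ = 338.094 m/s ≈ 338.1 m/s
vₐ² = 1.074 × 10^16 × (9.08836 × 10^-13 − 8.42194 × 10^-13) = 715.742 m²/s²
vₐ = 26.7534 m/s ≈ 26.75 m/s

Final answer: vₚ = 338.1 m/s, vₐ = 26.75 m/s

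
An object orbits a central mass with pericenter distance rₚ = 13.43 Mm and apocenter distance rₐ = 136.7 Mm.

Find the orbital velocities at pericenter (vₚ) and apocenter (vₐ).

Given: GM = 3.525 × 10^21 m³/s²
rₚ = 13.43 Mm = 1.343 × 10^7 m
rₐ = 136.7 Mm = 1.367 × 10^8 m
GM = 3.525 × 10^21 m³/s²
a = (rₚ + rₐ)/2 = 7.5065 × 10^7 m
Vis-viva: v² = GM (2/r − 1/a)
vₚ² = 3.525 × 10^21 × (1.4892 × 10^-7 − 1.33218 × 10^-8) = 4.77985 × 10^14 m²/s²
vₚ = 2.18629 × 10^7 m/s ≈ 2.186 × 10^4 km/s
vₐ² = 3.525 × 10^21 × (1.46306 × 10^-8 − 1.33218 × 10^-8) = 4.61349 × 10^12 m²/s²
vₐ = 2.1479 × 10^6 m/s ≈ 2148 km/s

Final answer: vₚ = 2.186 × 10^4 km/s, vₐ = 2148 km/s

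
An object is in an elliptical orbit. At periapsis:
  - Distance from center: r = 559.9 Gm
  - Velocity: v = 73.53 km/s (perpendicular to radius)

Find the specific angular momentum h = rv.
r = 559.9 Gm = 5.599 × 10^11 m
v = 73.53 km/s = 73530 m/s
h = rv = 5.599 × 10^11 × 73530 = 4.11694 × 10^16 m²/s ≈ 4.117 × 10^16 m²/s

Final answer: h = 4.117 × 10^16 m²/s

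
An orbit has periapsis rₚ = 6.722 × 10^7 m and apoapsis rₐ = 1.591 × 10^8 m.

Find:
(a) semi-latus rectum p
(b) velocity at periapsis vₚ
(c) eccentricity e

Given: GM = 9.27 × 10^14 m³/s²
rₚ = 6.722 × 10^7 m
rₐ = 1.591 × 10^8 m
GM = 9.27 × 10^14 m³/s²
a = (rₚ + rₐ)/2 = 1.1316 × 10^8 m
e = (rₐ − rₚ)/(rₐ + rₚ) = (9.188 × 10^7) / (2.2632 × 10^8) = 0.405974
(a) 1 − e² = 0.835185;  p = a(1 − e²) = 1.1316 × 10^8 × 0.835185 = 9.45096 × 10^7 m ≈ 9.451 × 10^7 m
(b) vₚ² = GM (2/rₚ − 1/a) = 9.27 × 10^14 × (2.9753 × 10^-8 − 8.83704 × 10^-9) = 1.93891 × 10^7 m²/s²;  vₚ = 4403.31 m/s ≈ 4.403 km/s
(c) e = 0.405974 ≈ 0.406

Final answer:
(a) semi-latus rectum p = 9.451 × 10^7 m
(b) velocity at periapsis vₚ = 4.403 km/s
(c) eccentricity e = 0.406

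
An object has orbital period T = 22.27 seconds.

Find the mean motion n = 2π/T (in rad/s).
T = 22.27 seconds
n = 2π / 22.27 s = 0.282137 rad/s ≈ 0.2821 rad/s

Final answer: n = 0.2821 rad/s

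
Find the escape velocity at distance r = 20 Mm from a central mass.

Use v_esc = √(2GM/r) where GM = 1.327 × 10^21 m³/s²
r = 20 Mm = 2 × 10^7 m
GM = 1.327 × 10^21 m³/s²
2GM/r = 2 × (1.327 × 10^21) / (2 × 10^7) = 1.327 × 10^14 m²/s²
v_esc = √(2GM/r) = 1.15195 × 10^7 m/s ≈ 1.152 × 10^4 km/s

Final answer: 1.152 × 10^4 km/s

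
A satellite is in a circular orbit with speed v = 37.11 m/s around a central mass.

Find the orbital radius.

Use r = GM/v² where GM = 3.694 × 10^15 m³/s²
v = 37.11 m/s
GM = 3.694 × 10^15 m³/s²
v² = 1377.15 m²/s²
r = GM/v² = (3.694 × 10^15) / 1377.15 = 2.68235 × 10^12 m ≈ 2.682 Tm

Final answer: 2.682 Tm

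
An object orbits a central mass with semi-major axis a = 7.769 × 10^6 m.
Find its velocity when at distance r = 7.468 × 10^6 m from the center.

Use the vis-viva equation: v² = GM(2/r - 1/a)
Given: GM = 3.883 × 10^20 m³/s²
a = 7.769 × 10^6 m
r = 7.468 × 10^6 m
GM = 3.883 × 10^20 m³/s²
2/r − 1/a = 2.67809 × 10^-7 − 1.28717 × 10^-7 = 1.39093 × 10^-7 m⁻¹
v² = GM (2/r − 1/a) = 5.40097 × 10^13 m²/s²
v = 7.34913 × 10^6 m/s ≈ 7349 km/s

Final answer: 7349 km/s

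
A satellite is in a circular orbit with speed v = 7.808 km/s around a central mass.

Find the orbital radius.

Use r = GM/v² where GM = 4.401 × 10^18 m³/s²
v = 7.808 km/s = 7808 m/s
GM = 4.401 × 10^18 m³/s²
v² = 6.09649 × 10^7 m²/s²
r = GM/v² = (4.401 × 10^18) / (6.09649 × 10^7) = 7.21891 × 10^10 m ≈ 72.19 Gm

Final answer: 72.19 Gm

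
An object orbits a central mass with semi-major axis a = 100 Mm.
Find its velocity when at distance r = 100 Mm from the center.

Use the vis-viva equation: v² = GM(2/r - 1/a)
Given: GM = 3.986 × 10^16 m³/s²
a = 100 Mm = 1 × 10^8 m
r = 100 Mm = 1 × 10^8 m
GM = 3.986 × 10^16 m³/s²
2/r − 1/a = 2 × 10^-8 − 1 × 10^-8 = 1 × 10^-8 m⁻¹
v² = GM (2/r − 1/a) = 3.986 × 10^8 m²/s²
v = 19965 m/s ≈ 19.96 km/s

Final answer: 19.96 km/s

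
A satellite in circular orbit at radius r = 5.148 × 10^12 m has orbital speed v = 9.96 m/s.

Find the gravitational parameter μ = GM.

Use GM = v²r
r = 5.148 × 10^12 m
v = 9.96 m/s
v² = 99.2016 m²/s²
GM = v²r = 99.2016 × 5.148 × 10^12 = 5.1069 × 10^14 m³/s²
GM ≈ 5.107 × 10^14 m³/s²

Final answer: GM = 5.107 × 10^14 m³/s²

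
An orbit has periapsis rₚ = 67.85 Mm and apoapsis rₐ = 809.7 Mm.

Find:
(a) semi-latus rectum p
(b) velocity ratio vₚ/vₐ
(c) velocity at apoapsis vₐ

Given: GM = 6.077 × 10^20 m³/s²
rₚ = 67.85 Mm = 6.785 × 10^7 m
rₐ = 809.7 Mm = 8.097 × 10^8 m
GM = 6.077 × 10^20 m³/s²
a = (rₚ + rₐ)/2 = 4.38775 × 10^8 m
e = (rₐ − rₚ)/(rₐ + rₚ) = (7.4185 × 10^8) / (8.7755 × 10^8) = 0.845365
(a) 1 − e² = 0.285358;  p = a(1 − e²) = 4.38775 × 10^8 × 0.285358 = 1.25208 × 10^8 m ≈ 125.2 Mm
(b) vₚ/vₐ = rₐ/rₚ (angular momentum) = (8.097 × 10^8) / (6.785 × 10^7) = 11.9337 ≈ 11.93
(c) vₐ² = GM (2/rₐ − 1/a) = 6.077 × 10^20 × (2.47005 × 10^-9 − 2.27907 × 10^-9) = 1.16057 × 10^11 m²/s²;  vₐ = 340672 m/s ≈ 340.7 km/s

Final answer:
(a) semi-latus rectum p = 125.2 Mm
(b) velocity ratio vₚ/vₐ = 11.93
(c) velocity at apoapsis vₐ = 340.7 km/s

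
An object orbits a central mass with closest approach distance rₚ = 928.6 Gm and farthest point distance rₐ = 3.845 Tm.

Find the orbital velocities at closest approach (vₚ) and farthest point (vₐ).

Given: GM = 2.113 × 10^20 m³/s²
rₚ = 928.6 Gm = 9.286 × 10^11 m
rₐ = 3.845 Tm = 3.845 × 10^12 m
GM = 2.113 × 10^20 m³/s²
a = (rₚ + rₐ)/2 = 2.3868 × 10^12 m
Vis-viva: v² = GM (2/r − 1/a)
vₚ² = 2.113 × 10^20 × (2.15378 × 10^-12 − 4.18971 × 10^-13) = 3.66565 × 10^8 m²/s²
vₚ = 19145.9 m/s ≈ 19.15 km/s
vₐ² = 2.113 × 10^20 × (5.20156 × 10^-13 − 4.18971 × 10^-13) = 2.13804 × 10^7 m²/s²
vₐ = 4623.89 m/s ≈ 4.624 km/s

Final answer: vₚ = 19.15 km/s, vₐ = 4.624 km/s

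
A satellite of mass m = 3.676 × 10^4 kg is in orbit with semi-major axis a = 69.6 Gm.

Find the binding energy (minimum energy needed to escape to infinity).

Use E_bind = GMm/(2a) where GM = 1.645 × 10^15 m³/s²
a = 69.6 Gm = 6.96 × 10^10 m
GM = 1.645 × 10^15 m³/s²
m = 3.676 × 10^4 kg
GMm = 1.645 × 10^15 × 36760 = 6.04702 × 10^19 m³·kg/s²
2a = 1.392 × 10^11 m
E_bind = GMm/(2a) = 4.34412 × 10^8 J ≈ 434.4 MJ

Final answer: 434.4 MJ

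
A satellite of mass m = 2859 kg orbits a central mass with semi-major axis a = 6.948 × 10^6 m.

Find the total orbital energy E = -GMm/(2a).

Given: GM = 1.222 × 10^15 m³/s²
a = 6.948 × 10^6 m
GM = 1.222 × 10^15 m³/s²
2a = 1.3896 × 10^7 m
GMm = 1.222 × 10^15 × 2859 = 3.4937 × 10^18 m³·kg/s²
E = −GMm/(2a) = -2.51418 × 10^11 J ≈ -251.4 GJ

Final answer: -251.4 GJ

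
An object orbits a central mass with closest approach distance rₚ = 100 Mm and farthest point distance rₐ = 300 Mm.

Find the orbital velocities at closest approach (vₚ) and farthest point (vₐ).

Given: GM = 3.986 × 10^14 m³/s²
rₚ = 100 Mm = 1 × 10^8 m
rₐ = 300 Mm = 3 × 10^8 m
GM = 3.986 × 10^14 m³/s²
a = (rₚ + rₐ)/2 = 2 × 10^8 m
Vis-viva: v² = GM (2/r − 1/a)
vₚ² = 3.986 × 10^14 × (2 × 10^-8 − 5 × 10^-9) = 5.979 × 10^6 m²/s²
vₚ = 2445.2 m/s ≈ 2.445 km/s
vₐ² = 3.986 × 10^14 × (6.66667 × 10^-9 − 5 × 10^-9) = 664333 m²/s²
vₐ = 815.066 m/s ≈ 815.1 m/s

Final answer: vₚ = 2.445 km/s, vₐ = 815.1 m/s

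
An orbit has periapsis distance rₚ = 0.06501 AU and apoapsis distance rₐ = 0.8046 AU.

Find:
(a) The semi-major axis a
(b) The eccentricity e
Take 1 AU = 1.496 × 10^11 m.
rₚ = 0.06501 AU = 9.7255 × 10^9 m
rₐ = 0.8046 AU = 1.20368 × 10^11 m
(a) a = (rₚ + rₐ)/2 = 6.50468 × 10^10 m ≈ 0.4348 AU
(b) e = (rₐ − rₚ)/(rₐ + rₚ) = (1.10643 × 10^11) / (1.30094 × 10^11) = 0.850485

Final answer:
(a) a = 0.4348 AU
(b) e = 0.8505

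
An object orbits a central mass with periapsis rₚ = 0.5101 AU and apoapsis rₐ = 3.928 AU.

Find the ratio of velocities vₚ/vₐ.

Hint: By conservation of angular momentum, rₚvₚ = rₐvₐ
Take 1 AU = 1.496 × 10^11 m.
rₚ = 0.5101 AU = 7.6311 × 10^10 m
rₐ = 3.928 AU = 5.87629 × 10^11 m
rₚvₚ = rₐvₐ  ⇒  vₚ/vₐ = rₐ/rₚ
vₚ/vₐ = (5.87629 × 10^11) / (7.6311 × 10^10) = 7.70045

Final answer: vₚ/vₐ = 7.7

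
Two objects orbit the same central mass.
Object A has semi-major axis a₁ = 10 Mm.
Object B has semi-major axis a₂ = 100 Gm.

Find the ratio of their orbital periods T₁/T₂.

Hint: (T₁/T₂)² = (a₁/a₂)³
a₁ = 10 Mm = 1 × 10^7 m
a₂ = 100 Gm = 1 × 10^11 m
a₁/a₂ = 0.0001
T₁/T₂ = (a₁/a₂)^(3/2) = (0.0001)^1.5 = 1 × 10^-6

Final answer: T₁/T₂ = 1 × 10^-6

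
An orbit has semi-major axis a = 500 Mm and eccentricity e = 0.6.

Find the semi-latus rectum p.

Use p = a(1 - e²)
a = 500 Mm = 5 × 10^8 m
e = 0.6,  e² = 0.36,  1 − e² = 0.64
p = a(1 − e²) = 5 × 10^8 m × 0.64 = 3.2 × 10^8 m ≈ 320 Mm

Final answer: p = 320 Mm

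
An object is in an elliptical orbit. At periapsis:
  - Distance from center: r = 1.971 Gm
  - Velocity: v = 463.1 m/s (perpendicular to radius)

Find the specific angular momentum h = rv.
r = 1.971 Gm = 1.971 × 10^9 m
v = 463.1 m/s
h = rv = 1.971 × 10^9 × 463.1 = 9.1277 × 10^11 m²/s ≈ 9.128 × 10^11 m²/s

Final answer: h = 9.128 × 10^11 m²/s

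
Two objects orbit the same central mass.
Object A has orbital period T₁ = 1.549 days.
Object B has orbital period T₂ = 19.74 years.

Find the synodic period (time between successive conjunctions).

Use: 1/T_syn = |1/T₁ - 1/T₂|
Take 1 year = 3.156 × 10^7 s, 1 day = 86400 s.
T₁ = 1.549 days = 133834 s
T₂ = 19.74 years = 6.22994 × 10^8 s
1/T₁ = 7.47197 × 10^-6 s⁻¹
1/T₂ = 1.60515 × 10^-9 s⁻¹
|1/T₁ − 1/T₂| = 7.47036 × 10^-6 s⁻¹
T_syn = 1 / |1/T₁ − 1/T₂| = 133862 s ≈ 1.549 days

Final answer: T_syn = 1.549 days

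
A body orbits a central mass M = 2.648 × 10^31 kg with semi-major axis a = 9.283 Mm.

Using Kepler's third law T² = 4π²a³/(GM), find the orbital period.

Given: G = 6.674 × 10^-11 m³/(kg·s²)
M = 2.648 × 10^31 kg
GM = G × M = 6.674 × 10^-11 × 2.648 × 10^31 = 1.76728 × 10^21 m³/s²
a = 9.283 Mm = 9.283 × 10^6 m
a³ = 7.99954 × 10^20 m³
T = 2π √(a³/GM) = 2π √((7.99954 × 10^20) / (1.76728 × 10^21)) = 2π × 0.672791 s
T = 4.22727 s ≈ 4.227 seconds

Final answer: 4.227 seconds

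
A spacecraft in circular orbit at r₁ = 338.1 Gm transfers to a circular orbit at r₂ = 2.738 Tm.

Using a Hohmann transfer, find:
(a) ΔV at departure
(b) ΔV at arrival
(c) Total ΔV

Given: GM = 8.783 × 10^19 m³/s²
r₁ = 338.1 Gm = 3.381 × 10^11 m
r₂ = 2.738 Tm = 2.738 × 10^12 m
GM = 8.783 × 10^19 m³/s²
Transfer ellipse: a_t = (r₁ + r₂)/2 = 1.53805 × 10^12 m
Circular speed at r₁: v₁ = √(GM/r₁) = 16117.5 m/s
Transfer speed at r₁ (periapsis): v₁ₜ = √(GM(2/r₁ − 1/a_t)) = 21504.5 m/s
(a) ΔV₁ = v₁ₜ − v₁ = 5387.01 m/s ≈ 5.387 km/s
Circular speed at r₂: v₂ = √(GM/r₂) = 5663.76 m/s
Transfer speed at r₂ (apoapsis): v₂ₜ = √(GM(2/r₂ − 1/a_t)) = 2655.47 m/s
(b) ΔV₂ = v₂ − v₂ₜ = 3008.28 m/s ≈ 3.008 km/s
(c) ΔV_total = ΔV₁ + ΔV₂ = 8395.29 m/s ≈ 8.395 km/s

Final answer:
(a) ΔV₁ = 5.387 km/s
(b) ΔV₂ = 3.008 km/s
(c) ΔV_total = 8.395 km/s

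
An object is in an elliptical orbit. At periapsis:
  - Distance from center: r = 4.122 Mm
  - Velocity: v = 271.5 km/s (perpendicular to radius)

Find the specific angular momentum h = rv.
r = 4.122 Mm = 4.122 × 10^6 m
v = 271.5 km/s = 271500 m/s
h = rv = 4.122 × 10^6 × 271500 = 1.11912 × 10^12 m²/s ≈ 1.119 × 10^12 m²/s

Final answer: h = 1.119 × 10^12 m²/s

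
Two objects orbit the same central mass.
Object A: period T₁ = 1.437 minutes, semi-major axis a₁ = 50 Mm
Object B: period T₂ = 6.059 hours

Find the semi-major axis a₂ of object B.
T₁ = 1.437 minutes = 86.22 s
T₂ = 6.059 hours = 21812.4 s
a₁ = 50 Mm = 5 × 10^7 m
Kepler's third law: (T₂/T₁)² = (a₂/a₁)³  ⇒  a₂ = a₁ (T₂/T₁)^(2/3)
T₂/T₁ = 252.985
(T₂/T₁)^(2/3) = 40.0003
a₂ = 5 × 10^7 m × 40.0003 = 2.00002 × 10^9 m ≈ 2 Gm

Final answer: a₂ = 2 Gm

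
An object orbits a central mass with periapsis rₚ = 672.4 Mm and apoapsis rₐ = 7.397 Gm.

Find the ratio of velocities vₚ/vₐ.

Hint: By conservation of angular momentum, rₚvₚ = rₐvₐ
rₚ = 672.4 Mm = 6.724 × 10^8 m
rₐ = 7.397 Gm = 7.397 × 10^9 m
rₚvₚ = rₐvₐ  ⇒  vₚ/vₐ = rₐ/rₚ
vₚ/vₐ = (7.397 × 10^9) / (6.724 × 10^8) = 11.0009

Final answer: vₚ/vₐ = 11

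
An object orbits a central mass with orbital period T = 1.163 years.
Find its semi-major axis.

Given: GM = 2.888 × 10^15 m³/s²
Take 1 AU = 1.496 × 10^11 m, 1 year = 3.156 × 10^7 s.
T = 1.163 years = 3.67043 × 10^7 s
GM = 2.888 × 10^15 m³/s²
Kepler's third law: a³ = GM T² / (4π²)
T² = 1.3472 × 10^15 s²
a³ = (2.888 × 10^15) × (1.3472 × 10^15) / (4π²) = 9.85532 × 10^28 m³
a = (a³)^(1/3) = 4.6191 × 10^9 m ≈ 0.03088 AU

Final answer: 0.03088 AU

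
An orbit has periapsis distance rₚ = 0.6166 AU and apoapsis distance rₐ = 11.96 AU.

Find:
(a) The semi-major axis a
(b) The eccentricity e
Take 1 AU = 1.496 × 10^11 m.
rₚ = 0.6166 AU = 9.22434 × 10^10 m
rₐ = 11.96 AU = 1.78922 × 10^12 m
(a) a = (rₚ + rₐ)/2 = 9.4073 × 10^11 m ≈ 6.288 AU
(b) e = (rₐ − rₚ)/(rₐ + rₚ) = (1.69697 × 10^12) / (1.88146 × 10^12) = 0.901945

Final answer:
(a) a = 6.288 AU
(b) e = 0.9019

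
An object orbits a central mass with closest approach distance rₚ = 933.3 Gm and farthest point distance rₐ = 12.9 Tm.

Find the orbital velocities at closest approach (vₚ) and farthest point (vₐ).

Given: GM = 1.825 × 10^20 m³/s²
rₚ = 933.3 Gm = 9.333 × 10^11 m
rₐ = 12.9 Tm = 1.29 × 10^13 m
GM = 1.825 × 10^20 m³/s²
a = (rₚ + rₐ)/2 = 6.91665 × 10^12 m
Vis-viva: v² = GM (2/r − 1/a)
vₚ² = 1.825 × 10^20 × (2.14293 × 10^-12 − 1.44579 × 10^-13) = 3.647 × 10^8 m²/s²
vₚ = 19097.1 m/s ≈ 19.1 km/s
vₐ² = 1.825 × 10^20 × (1.55039 × 10^-13 − 1.44579 × 10^-13) = 1.90897 × 10^6 m²/s²
vₐ = 1381.65 m/s ≈ 1.382 km/s

Final answer: vₚ = 19.1 km/s, vₐ = 1.382 km/s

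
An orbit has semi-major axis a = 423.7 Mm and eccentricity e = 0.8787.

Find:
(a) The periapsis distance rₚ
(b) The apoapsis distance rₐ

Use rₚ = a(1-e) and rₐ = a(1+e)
a = 423.7 Mm = 4.237 × 10^8 m
e = 0.8787:  1 − e = 0.1213,  1 + e = 1.8787
(a) rₚ = a(1 − e) = 4.237 × 10^8 m × 0.1213 = 5.13948 × 10^7 m ≈ 51.39 Mm
(b) rₐ = a(1 + e) = 4.237 × 10^8 m × 1.8787 = 7.96005 × 10^8 m ≈ 796 Mm

Final answer:
(a) rₚ = 51.39 Mm
(b) rₐ = 796 Mm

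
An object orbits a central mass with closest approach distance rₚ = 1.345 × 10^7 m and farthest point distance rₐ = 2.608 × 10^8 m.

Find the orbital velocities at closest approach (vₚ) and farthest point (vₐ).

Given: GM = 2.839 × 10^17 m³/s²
rₚ = 1.345 × 10^7 m
rₐ = 2.608 × 10^8 m
GM = 2.839 × 10^17 m³/s²
a = (rₚ + rₐ)/2 = 1.37125 × 10^8 m
Vis-viva: v² = GM (2/r − 1/a)
vₚ² = 2.839 × 10^17 × (1.48699 × 10^-7 − 7.29262 × 10^-9) = 4.01452 × 10^10 m²/s²
vₚ = 200363 m/s ≈ 200.4 km/s
vₐ² = 2.839 × 10^17 × (7.66871 × 10^-9 − 7.29262 × 10^-9) = 1.06773 × 10^8 m²/s²
vₐ = 10333.1 m/s ≈ 10.33 km/s

Final answer: vₚ = 200.4 km/s, vₐ = 10.33 km/s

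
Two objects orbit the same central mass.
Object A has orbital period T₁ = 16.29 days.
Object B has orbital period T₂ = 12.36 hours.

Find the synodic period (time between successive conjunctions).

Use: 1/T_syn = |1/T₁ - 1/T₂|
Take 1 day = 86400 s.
T₁ = 16.29 days = 1.40746 × 10^6 s
T₂ = 12.36 hours = 44496 s
1/T₁ = 7.10502 × 10^-7 s⁻¹
1/T₂ = 2.24739 × 10^-5 s⁻¹
|1/T₁ − 1/T₂| = 2.17634 × 10^-5 s⁻¹
T_syn = 1 / |1/T₁ − 1/T₂| = 45948.6 s ≈ 12.76 hours

Final answer: T_syn = 12.76 hours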